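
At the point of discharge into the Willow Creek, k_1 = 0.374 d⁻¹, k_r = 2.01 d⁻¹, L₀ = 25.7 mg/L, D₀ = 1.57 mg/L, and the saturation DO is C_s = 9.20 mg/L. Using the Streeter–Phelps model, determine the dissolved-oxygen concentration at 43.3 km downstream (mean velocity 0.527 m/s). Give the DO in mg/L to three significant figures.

DO ≈ 5.72 mg/L

Travel time t = x/v = 43.3 km / (0.527 m/s) = 43300 m / 0.527 m/s = 82160 s = 0.9510 d.
k_1 L₀/(k_r−k_1) = 0.374×25.7/(2.01−0.374) = 9.612/1.636 = 5.875 mg/L.
e^(−k_1 t) = e^(−0.374×0.9510) = 0.7007; e^(−k_r t) = e^(−2.01×0.9510) = 0.1479.
D = 5.875 × (0.7007 − 0.1479) + 1.57 × 0.1479 = 3.248 + 0.2322 = 3.480 mg/L.
DO = C_s − D = 9.20 − 3.480 = 5.720 mg/L.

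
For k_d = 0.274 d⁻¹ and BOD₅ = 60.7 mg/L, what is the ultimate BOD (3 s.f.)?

BOD₅ = L₀(1 − e^(−5k_d)) ⇒ L₀ = BOD₅ / (1 − e^(−5×0.274))
= 60.7 / (1 − 0.2541) = 60.7 / 0.7459 = 81.38 mg/L.

L₀ ≈ 81.4 mg/L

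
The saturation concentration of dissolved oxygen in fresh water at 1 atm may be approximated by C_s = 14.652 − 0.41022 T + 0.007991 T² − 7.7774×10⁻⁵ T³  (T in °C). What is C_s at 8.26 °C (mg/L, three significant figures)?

C_s ≈ 11.8 mg/L

C_s = 14.652 − 0.41022×8.26 + 0.007991×8.26² − 7.7774×10⁻⁵×8.26³ = 11.76 mg/L.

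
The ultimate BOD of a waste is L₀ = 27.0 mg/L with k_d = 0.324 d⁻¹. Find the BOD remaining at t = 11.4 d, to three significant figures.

L ≈ 0.672 mg/L

L_t = L₀ e^(−k_d t) = 27.0 × e^(−0.324×11.4) = 27.0 × 0.02488 = 0.6718 mg/L.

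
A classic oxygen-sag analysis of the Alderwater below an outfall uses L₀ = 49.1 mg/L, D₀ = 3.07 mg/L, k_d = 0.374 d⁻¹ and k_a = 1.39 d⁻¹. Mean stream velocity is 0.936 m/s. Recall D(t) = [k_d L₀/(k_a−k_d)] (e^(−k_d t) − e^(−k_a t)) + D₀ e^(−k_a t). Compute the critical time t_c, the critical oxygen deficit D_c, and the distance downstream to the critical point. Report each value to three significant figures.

With k_a/k_d = 3.717 and 1 − D₀(k_a−k_d)/(k_d L₀) = 0.8301,
t_c = ln(3.717 × 0.8301) / (1.39 − 0.374) = ln(3.085) / 1.016 = 1.127/1.016 = 1.109 d.
L(t_c) = L₀ e^(−k_d t_c) = 49.1 × 0.6605 = 32.43 mg/L, and at the critical point k_a D_c = k_d L, so D_c = (0.374/1.39) × 32.43 = 8.726 mg/L.
x_c = v t_c = 0.936 m/s × 1.109 d × 86400 s/d = 89680 m ≈ 89.7 km.

t_c ≈ 1.11 d; D_c ≈ 8.73 mg/L; x_c ≈ 89.7 km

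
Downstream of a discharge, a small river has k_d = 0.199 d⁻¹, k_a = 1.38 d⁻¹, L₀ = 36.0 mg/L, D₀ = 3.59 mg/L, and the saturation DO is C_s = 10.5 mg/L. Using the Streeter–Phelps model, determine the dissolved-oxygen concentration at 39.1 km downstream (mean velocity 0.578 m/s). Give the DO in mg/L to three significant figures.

Travel time t = x/v = 39.1 km / (0.578 m/s) = 39100 m / 0.578 m/s = 67650 s = 0.7830 d.
k_d L₀/(k_a−k_d) = 0.199×36.0/(1.38−0.199) = 7.164/1.181 = 6.066 mg/L.
e^(−k_d t) = e^(−0.199×0.7830) = 0.8557; e^(−k_a t) = e^(−1.38×0.7830) = 0.3394.
D = 6.066 × (0.8557 − 0.3394) + 3.59 × 0.3394 = 3.132 + 1.219 = 4.350 mg/L.
DO = C_s − D = 10.5 − 4.350 = 6.150 mg/L.

DO ≈ 6.15 mg/L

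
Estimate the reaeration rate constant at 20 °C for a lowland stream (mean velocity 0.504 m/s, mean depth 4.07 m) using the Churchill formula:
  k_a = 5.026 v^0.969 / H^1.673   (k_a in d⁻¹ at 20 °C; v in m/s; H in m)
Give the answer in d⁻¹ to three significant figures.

k_a ≈ 0.247 d⁻¹

k_a = 5.026 × 0.504^0.969 / 4.07^1.673 = 5.026 × 0.5148 / 10.47 = 0.2472 d⁻¹.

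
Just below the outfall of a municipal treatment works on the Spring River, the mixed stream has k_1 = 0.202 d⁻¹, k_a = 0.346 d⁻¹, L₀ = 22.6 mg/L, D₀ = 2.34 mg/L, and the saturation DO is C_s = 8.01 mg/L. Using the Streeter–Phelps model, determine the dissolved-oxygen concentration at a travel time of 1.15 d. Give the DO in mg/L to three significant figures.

DO ≈ 2.60 mg/L

k_1 L₀/(k_a−k_1) = 0.202×22.6/(0.346−0.202) = 4.565/0.1440 = 31.70 mg/L.
e^(−k_1 t) = e^(−0.202×1.150) = 0.7927; e^(−k_a t) = e^(−0.346×1.150) = 0.6717.
D = 31.70 × (0.7927 − 0.6717) + 2.34 × 0.6717 = 3.835 + 1.572 = 5.407 mg/L.
DO = C_s − D = 8.01 − 5.407 = 2.603 mg/L.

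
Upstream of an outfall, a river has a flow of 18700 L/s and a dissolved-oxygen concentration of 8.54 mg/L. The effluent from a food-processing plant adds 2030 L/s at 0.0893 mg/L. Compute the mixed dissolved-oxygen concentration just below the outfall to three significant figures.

Flow-weighted mixing: C = (Q_r C_r + Q_w C_w)/(Q_r + Q_w)
= (18700×8.54 + 2030×0.0893)/(18700 + 2030) = 159900/20730 = 7.712 mg/L.

7.71 mg/L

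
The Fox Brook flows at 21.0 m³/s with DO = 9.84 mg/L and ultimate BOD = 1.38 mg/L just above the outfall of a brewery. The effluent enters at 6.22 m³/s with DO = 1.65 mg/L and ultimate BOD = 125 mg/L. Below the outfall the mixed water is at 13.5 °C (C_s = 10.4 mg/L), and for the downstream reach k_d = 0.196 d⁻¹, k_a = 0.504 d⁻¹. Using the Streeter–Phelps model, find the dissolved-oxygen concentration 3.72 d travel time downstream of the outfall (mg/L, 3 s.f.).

Mixed DO = (21.0×9.84 + 6.22×1.65)/(21.0+6.22) = 216.9/27.22 = 7.969 mg/L.
Mixed L₀ = (21.0×1.38 + 6.22×125)/(27.22) = 806.5/27.22 = 29.63 mg/L.
Initial deficit D₀ = C_s − DO₀ = 10.4 − 7.969 = 2.431 mg/L.
D(3.72) = [0.196×29.63/(0.504−0.196)](e^(−0.196×3.72) − e^(−0.504×3.72)) + 2.431 e^(−0.504×3.72)
= 18.85 × (0.4823 − 0.1534) + 2.431 × 0.1534 = 6.575 mg/L.
DO = 10.4 − 6.575 = 3.825 mg/L.

DO ≈ 3.82 mg/L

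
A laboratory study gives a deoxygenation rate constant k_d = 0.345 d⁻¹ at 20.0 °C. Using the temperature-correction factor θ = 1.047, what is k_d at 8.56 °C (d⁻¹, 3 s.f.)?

k_d(T₂) = k_d(T₁) · θ^(T₂−T₁) = 0.345 × 1.047^(8.56−20.0)
= 0.345 × 1.047^-11.4 = 0.345 × 0.5913 = 0.2040 d⁻¹.

k_d ≈ 0.204 d⁻¹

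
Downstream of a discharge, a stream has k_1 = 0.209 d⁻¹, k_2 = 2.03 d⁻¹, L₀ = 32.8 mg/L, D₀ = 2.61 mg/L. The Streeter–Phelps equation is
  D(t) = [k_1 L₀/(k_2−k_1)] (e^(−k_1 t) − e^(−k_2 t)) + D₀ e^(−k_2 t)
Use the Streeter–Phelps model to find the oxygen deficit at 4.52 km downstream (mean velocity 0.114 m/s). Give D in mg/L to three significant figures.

Travel time t = x/v = 4.52 km / (0.114 m/s) = 4520 m / 0.114 m/s = 39650 s = 0.4589 d.
k_1 L₀/(k_2−k_1) = 0.209×32.8/(2.03−0.209) = 6.855/1.821 = 3.765 mg/L.
e^(−k_1 t) = e^(−0.209×0.4589) = 0.9085; e^(−k_2 t) = e^(−2.03×0.4589) = 0.3939.
D = 3.765 × (0.9085 − 0.3939) + 2.61 × 0.3939 = 1.937 + 1.028 = 2.965 mg/L.

D ≈ 2.97 mg/L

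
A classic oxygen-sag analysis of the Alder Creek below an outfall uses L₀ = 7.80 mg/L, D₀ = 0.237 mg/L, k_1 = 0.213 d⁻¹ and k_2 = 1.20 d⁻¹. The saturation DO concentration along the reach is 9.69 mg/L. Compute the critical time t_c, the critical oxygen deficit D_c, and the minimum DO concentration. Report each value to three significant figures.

t_c = [1/(k_2−k_1)] ln[(k_2/k_1)(1 − D₀(k_2−k_1)/(k_1 L₀))]
= [1/(1.20−0.213)] ln[(1.20/0.213)(1 − 0.237×0.9870/(0.213×7.80))]
= (1/0.9870) ln[5.634 × 0.8592] = 1.013 × ln(4.841) = 1.013 × 1.577 = 1.598 d.
D_c = (k_1/k_2) L₀ e^(−k_1 t_c) = (0.213/1.20) × 7.80 × e^(−0.213×1.598) = 0.1775 × 7.80 × 0.7115 = 0.9851 mg/L.
Minimum DO = C_s − D_c = 9.69 − 0.9851 = 8.705 mg/L.

t_c ≈ 1.60 d; D_c ≈ 0.985 mg/L; min DO ≈ 8.70 mg/L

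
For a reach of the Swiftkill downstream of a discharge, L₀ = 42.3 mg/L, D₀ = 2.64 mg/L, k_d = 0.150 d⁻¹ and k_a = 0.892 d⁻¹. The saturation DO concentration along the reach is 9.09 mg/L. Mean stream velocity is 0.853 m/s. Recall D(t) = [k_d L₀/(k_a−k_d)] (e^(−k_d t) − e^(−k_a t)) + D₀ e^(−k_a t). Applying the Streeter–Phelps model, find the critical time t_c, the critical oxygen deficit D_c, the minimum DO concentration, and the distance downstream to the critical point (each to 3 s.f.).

t_c ≈ 1.91 d; D_c ≈ 5.35 mg/L; min DO ≈ 3.74 mg/L; x_c ≈ 140 km

t_c = [1/(k_a−k_d)] ln[(k_a/k_d)(1 − D₀(k_a−k_d)/(k_d L₀))]
= [1/(0.892−0.150)] ln[(0.892/0.150)(1 − 2.64×0.7420/(0.150×42.3))]
= (1/0.7420) ln[5.947 × 0.6913] = 1.348 × ln(4.111) = 1.348 × 1.414 = 1.905 d.
D_c = (k_d/k_a) L₀ e^(−k_d t_c) = (0.150/0.892) × 42.3 × e^(−0.150×1.905) = 0.1682 × 42.3 × 0.7514 = 5.345 mg/L.
Minimum DO = C_s − D_c = 9.09 − 5.345 = 3.745 mg/L.
x_c = v t_c = 0.853 m/s × 1.905 d × 86400 s/d = 140400 m ≈ 140 km.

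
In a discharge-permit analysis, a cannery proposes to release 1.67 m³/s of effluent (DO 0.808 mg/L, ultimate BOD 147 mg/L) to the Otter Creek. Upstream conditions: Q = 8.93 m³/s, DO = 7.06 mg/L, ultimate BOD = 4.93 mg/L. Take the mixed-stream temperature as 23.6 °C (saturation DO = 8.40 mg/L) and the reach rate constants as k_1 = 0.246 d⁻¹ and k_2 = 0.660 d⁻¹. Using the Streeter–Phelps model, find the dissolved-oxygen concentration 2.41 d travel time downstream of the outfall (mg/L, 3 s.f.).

Mixed DO = (8.93×7.06 + 1.67×0.808)/(8.93+1.67) = 64.40/10.60 = 6.075 mg/L.
Mixed L₀ = (8.93×4.93 + 1.67×147)/(10.60) = 289.5/10.60 = 27.31 mg/L.
Initial deficit D₀ = C_s − DO₀ = 8.40 − 6.075 = 2.325 mg/L.
D(2.41) = [0.246×27.31/(0.660−0.246)](e^(−0.246×2.41) − e^(−0.660×2.41)) + 2.325 e^(−0.660×2.41)
= 16.23 × (0.5527 − 0.2038) + 2.325 × 0.2038 = 6.137 mg/L.
DO = 8.40 − 6.137 = 2.263 mg/L.

DO ≈ 2.26 mg/L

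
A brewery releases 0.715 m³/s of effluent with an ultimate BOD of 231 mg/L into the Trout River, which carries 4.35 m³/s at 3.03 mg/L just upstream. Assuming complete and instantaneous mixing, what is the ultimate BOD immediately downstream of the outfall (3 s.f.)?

35.2 mg/L

Flow-weighted mixing: C = (Q_r C_r + Q_w C_w)/(Q_r + Q_w)
= (4.35×3.03 + 0.715×231)/(4.35 + 0.715) = 178.3/5.065 = 35.21 mg/L.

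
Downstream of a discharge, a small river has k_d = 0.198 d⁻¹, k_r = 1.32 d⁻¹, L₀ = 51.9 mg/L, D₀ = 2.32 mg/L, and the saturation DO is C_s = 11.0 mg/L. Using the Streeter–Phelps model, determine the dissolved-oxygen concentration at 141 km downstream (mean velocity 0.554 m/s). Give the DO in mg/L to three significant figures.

DO ≈ 6.03 mg/L

Travel time t = x/v = 141 km / (0.554 m/s) = 141000 m / 0.554 m/s = 254500 s = 2.946 d.
k_d L₀/(k_r−k_d) = 0.198×51.9/(1.32−0.198) = 10.28/1.122 = 9.159 mg/L.
e^(−k_d t) = e^(−0.198×2.946) = 0.5581; e^(−k_r t) = e^(−1.32×2.946) = 0.02048.
D = 9.159 × (0.5581 − 0.02048) + 2.32 × 0.02048 = 4.924 + 0.04751 = 4.971 mg/L.
DO = C_s − D = 11.0 − 4.971 = 6.029 mg/L.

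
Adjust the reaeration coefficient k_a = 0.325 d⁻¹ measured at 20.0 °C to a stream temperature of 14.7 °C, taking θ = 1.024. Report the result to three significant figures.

k_a ≈ 0.287 d⁻¹

k_a(T₂) = k_a(T₁) · θ^(T₂−T₁) = 0.325 × 1.024^(14.7−20.0)
= 0.325 × 1.024^-5.30 = 0.325 × 0.8819 = 0.2866 d⁻¹.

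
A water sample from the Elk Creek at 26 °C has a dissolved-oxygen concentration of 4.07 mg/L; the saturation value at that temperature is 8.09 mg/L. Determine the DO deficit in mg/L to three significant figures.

D = C_s − C = 8.09 − 4.07 = 4.02 mg/L.

D ≈ 4.02 mg/L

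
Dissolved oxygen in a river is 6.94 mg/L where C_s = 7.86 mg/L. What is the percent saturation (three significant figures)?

% saturation = C/C_s × 100 = 6.94/7.86 × 100 = 88.3 %.

88.3 % saturation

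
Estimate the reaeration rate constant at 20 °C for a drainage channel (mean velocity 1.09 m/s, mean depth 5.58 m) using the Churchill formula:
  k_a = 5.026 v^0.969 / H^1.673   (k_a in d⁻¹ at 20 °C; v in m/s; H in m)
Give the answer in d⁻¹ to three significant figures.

k_a = 5.026 × 1.09^0.969 / 5.58^1.673 = 5.026 × 1.087 / 17.75 = 0.3079 d⁻¹.

k_a ≈ 0.308 d⁻¹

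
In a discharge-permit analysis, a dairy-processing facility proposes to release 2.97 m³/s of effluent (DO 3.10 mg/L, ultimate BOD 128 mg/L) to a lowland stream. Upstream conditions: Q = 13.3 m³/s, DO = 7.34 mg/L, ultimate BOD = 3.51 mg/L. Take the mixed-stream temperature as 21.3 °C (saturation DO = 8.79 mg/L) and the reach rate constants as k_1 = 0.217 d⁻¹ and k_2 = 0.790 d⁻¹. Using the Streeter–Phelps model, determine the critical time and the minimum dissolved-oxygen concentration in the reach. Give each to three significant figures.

t_c ≈ 1.81 d; minimum DO ≈ 3.93 mg/L

Mixed DO = (13.3×7.34 + 2.97×3.10)/(13.3+2.97) = 106.8/16.27 = 6.566 mg/L.
Mixed L₀ = (13.3×3.51 + 2.97×128)/(16.27) = 426.8/16.27 = 26.23 mg/L.
Initial deficit D₀ = C_s − DO₀ = 8.79 − 6.566 = 2.224 mg/L.
t_c = (1/0.5730) ln[(0.790/0.217)(1 − 2.224×0.5730/(0.217×26.23))] = 1.745 × ln(2.826) = 1.813 d.
D_c = (0.217/0.790) × 26.23 × e^(−0.217×1.813) = 0.2747 × 26.23 × 0.6748 = 4.863 mg/L.
Minimum DO = 8.79 − 4.863 = 3.927 mg/L.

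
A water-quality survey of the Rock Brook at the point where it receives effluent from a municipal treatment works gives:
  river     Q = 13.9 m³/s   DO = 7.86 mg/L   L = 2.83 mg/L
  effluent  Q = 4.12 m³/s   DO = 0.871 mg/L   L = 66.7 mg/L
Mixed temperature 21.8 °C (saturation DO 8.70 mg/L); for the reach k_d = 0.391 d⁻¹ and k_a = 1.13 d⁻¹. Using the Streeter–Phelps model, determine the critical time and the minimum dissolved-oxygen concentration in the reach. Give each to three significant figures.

t_c ≈ 1.02 d; minimum DO ≈ 4.65 mg/L

Mixed DO = (13.9×7.86 + 4.12×0.871)/(13.9+4.12) = 112.8/18.02 = 6.262 mg/L.
Mixed L₀ = (13.9×2.83 + 4.12×66.7)/(18.02) = 314.1/18.02 = 17.43 mg/L.
Initial deficit D₀ = C_s − DO₀ = 8.70 − 6.262 = 2.438 mg/L.
t_c = (1/0.7390) ln[(1.13/0.391)(1 − 2.438×0.7390/(0.391×17.43))] = 1.353 × ln(2.126) = 1.021 d.
D_c = (0.391/1.13) × 17.43 × e^(−0.391×1.021) = 0.3460 × 17.43 × 0.6709 = 4.047 mg/L.
Minimum DO = 8.70 − 4.047 = 4.653 mg/L.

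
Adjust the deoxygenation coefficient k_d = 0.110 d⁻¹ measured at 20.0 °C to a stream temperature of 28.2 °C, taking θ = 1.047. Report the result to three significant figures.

k_d ≈ 0.160 d⁻¹

k_d(T₂) = k_d(T₁) · θ^(T₂−T₁) = 0.110 × 1.047^(28.2−20.0)
= 0.110 × 1.047^8.20 = 0.110 × 1.457 = 0.1603 d⁻¹.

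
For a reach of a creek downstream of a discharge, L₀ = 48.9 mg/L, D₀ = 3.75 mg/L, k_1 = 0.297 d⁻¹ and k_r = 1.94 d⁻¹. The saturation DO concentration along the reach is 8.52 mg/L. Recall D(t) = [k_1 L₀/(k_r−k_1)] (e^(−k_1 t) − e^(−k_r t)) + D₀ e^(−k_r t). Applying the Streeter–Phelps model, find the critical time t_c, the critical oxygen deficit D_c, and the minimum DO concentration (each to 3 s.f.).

t_c ≈ 0.806 d; D_c ≈ 5.89 mg/L; min DO ≈ 2.63 mg/L

With k_r/k_1 = 6.532 and 1 − D₀(k_r−k_1)/(k_1 L₀) = 0.5758,
t_c = ln(6.532 × 0.5758) / (1.94 − 0.297) = ln(3.761) / 1.643 = 1.325/1.643 = 0.8062 d.
D_c = (k_1/k_r) L₀ e^(−k_1 t_c) = (0.297/1.94) × 48.9 × e^(−0.297×0.8062) = 0.1531 × 48.9 × 0.7871 = 5.892 mg/L.
Minimum DO = C_s − D_c = 8.52 − 5.892 = 2.628 mg/L.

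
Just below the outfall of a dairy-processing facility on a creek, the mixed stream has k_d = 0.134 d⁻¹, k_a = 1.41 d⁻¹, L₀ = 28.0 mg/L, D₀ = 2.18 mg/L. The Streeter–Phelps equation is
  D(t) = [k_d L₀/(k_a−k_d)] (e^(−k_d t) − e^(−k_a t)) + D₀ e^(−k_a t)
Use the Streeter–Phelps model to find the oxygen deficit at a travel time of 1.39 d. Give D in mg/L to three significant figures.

k_d L₀/(k_a−k_d) = 0.134×28.0/(1.41−0.134) = 3.752/1.276 = 2.940 mg/L.
e^(−k_d t) = e^(−0.134×1.390) = 0.8301; e^(−k_a t) = e^(−1.41×1.390) = 0.1409.
D = 2.940 × (0.8301 − 0.1409) + 2.18 × 0.1409 = 2.027 + 0.3071 = 2.334 mg/L.

D ≈ 2.33 mg/L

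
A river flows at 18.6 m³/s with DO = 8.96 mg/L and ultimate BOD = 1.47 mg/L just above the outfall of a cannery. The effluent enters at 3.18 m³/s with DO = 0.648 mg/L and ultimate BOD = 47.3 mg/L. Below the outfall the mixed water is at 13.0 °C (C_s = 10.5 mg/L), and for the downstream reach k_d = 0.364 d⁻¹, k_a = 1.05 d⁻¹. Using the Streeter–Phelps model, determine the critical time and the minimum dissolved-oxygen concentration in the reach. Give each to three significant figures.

Mixed DO = (18.6×8.96 + 3.18×0.648)/(18.6+3.18) = 168.7/21.78 = 7.746 mg/L.
Mixed L₀ = (18.6×1.47 + 3.18×47.3)/(21.78) = 177.8/21.78 = 8.161 mg/L.
Initial deficit D₀ = C_s − DO₀ = 10.5 − 7.746 = 2.754 mg/L.
t_c = (1/0.6860) ln[(1.05/0.364)(1 − 2.754×0.6860/(0.364×8.161))] = 1.458 × ln(1.050) = 0.07171 d.
D_c = (0.364/1.05) × 8.161 × e^(−0.364×0.07171) = 0.3467 × 8.161 × 0.9742 = 2.756 mg/L.
Minimum DO = 10.5 − 2.756 = 7.744 mg/L.

t_c ≈ 0.0717 d; minimum DO ≈ 7.74 mg/L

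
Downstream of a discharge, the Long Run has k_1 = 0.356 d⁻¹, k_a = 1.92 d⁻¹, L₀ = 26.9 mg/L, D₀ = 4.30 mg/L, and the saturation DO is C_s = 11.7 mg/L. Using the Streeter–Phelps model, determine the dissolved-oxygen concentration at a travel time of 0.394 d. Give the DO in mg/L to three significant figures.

DO ≈ 7.23 mg/L

k_1 L₀/(k_a−k_1) = 0.356×26.9/(1.92−0.356) = 9.576/1.564 = 6.123 mg/L.
e^(−k_1 t) = e^(−0.356×0.3940) = 0.8691; e^(−k_a t) = e^(−1.92×0.3940) = 0.4693.
D = 6.123 × (0.8691 − 0.4693) + 4.30 × 0.4693 = 2.448 + 2.018 = 4.466 mg/L.
DO = C_s − D = 11.7 − 4.466 = 7.234 mg/L.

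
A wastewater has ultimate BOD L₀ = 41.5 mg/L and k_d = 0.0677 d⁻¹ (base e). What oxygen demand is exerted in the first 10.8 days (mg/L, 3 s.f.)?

y_t = L₀(1 − e^(−k_d t)) = 41.5 × (1 − e^(−0.0677×10.8))
= 41.5 × (1 − 0.4814) = 41.5 × 0.5186 = 21.52 mg/L.

y ≈ 21.5 mg/L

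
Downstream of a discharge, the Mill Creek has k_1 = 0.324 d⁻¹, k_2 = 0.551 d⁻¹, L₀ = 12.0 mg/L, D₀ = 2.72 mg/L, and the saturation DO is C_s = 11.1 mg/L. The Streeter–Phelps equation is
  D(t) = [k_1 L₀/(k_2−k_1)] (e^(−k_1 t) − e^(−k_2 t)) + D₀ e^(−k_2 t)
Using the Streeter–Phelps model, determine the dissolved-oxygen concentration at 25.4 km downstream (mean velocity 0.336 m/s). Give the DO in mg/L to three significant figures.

Travel time t = x/v = 25.4 km / (0.336 m/s) = 25400 m / 0.336 m/s = 75600 s = 0.8749 d.
k_1 L₀/(k_2−k_1) = 0.324×12.0/(0.551−0.324) = 3.888/0.2270 = 17.13 mg/L.
e^(−k_1 t) = e^(−0.324×0.8749) = 0.7532; e^(−k_2 t) = e^(−0.551×0.8749) = 0.6175.
D = 17.13 × (0.7532 − 0.6175) + 2.72 × 0.6175 = 2.324 + 1.680 = 4.003 mg/L.
DO = C_s − D = 11.1 − 4.003 = 7.097 mg/L.

DO ≈ 7.10 mg/L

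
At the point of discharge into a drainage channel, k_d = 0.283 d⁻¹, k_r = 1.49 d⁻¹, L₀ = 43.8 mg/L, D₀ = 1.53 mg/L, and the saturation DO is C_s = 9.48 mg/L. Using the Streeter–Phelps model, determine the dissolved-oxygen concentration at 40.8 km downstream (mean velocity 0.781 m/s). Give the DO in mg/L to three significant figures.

DO ≈ 4.38 mg/L

Travel time t = x/v = 40.8 km / (0.781 m/s) = 40800 m / 0.781 m/s = 52240 s = 0.6046 d.
k_d L₀/(k_r−k_d) = 0.283×43.8/(1.49−0.283) = 12.40/1.207 = 10.27 mg/L.
e^(−k_d t) = e^(−0.283×0.6046) = 0.8427; e^(−k_r t) = e^(−1.49×0.6046) = 0.4062.
D = 10.27 × (0.8427 − 0.4062) + 1.53 × 0.4062 = 4.483 + 0.6215 = 5.104 mg/L.
DO = C_s − D = 9.48 − 5.104 = 4.376 mg/L.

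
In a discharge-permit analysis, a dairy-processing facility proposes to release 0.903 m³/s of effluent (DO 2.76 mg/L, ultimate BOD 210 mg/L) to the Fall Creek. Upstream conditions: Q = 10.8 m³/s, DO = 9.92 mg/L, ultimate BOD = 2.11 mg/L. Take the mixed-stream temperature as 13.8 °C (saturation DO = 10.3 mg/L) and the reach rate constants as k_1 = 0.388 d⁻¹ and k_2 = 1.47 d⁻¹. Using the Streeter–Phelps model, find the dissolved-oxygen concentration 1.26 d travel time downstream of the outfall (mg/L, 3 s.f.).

DO ≈ 7.18 mg/L

Mixed DO = (10.8×9.92 + 0.903×2.76)/(10.8+0.903) = 109.6/11.70 = 9.368 mg/L.
Mixed L₀ = (10.8×2.11 + 0.903×210)/(11.70) = 212.4/11.70 = 18.15 mg/L.
Initial deficit D₀ = C_s − DO₀ = 10.3 − 9.368 = 0.9325 mg/L.
D(1.26) = [0.388×18.15/(1.47−0.388)](e^(−0.388×1.26) − e^(−1.47×1.26)) + 0.9325 e^(−1.47×1.26)
= 6.509 × (0.6133 − 0.1569) + 0.9325 × 0.1569 = 3.117 mg/L.
DO = 10.3 − 3.117 = 7.183 mg/L.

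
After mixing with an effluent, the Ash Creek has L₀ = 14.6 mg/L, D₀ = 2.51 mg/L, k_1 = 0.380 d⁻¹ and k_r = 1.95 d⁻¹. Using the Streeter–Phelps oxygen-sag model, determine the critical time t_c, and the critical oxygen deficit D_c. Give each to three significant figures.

t_c ≈ 0.253 d; D_c ≈ 2.58 mg/L

At the critical point dD/dt = 0, so k_1 L₀ e^(−k_1 t) = k_r D. Substituting D(t) from the Streeter–Phelps equation and solving for t gives
t_c = ln[(k_r/k_1)(1 − D₀(k_r−k_1)/(k_1 L₀))] / (k_r−k_1).
Here k_r−k_1 = 1.570 d⁻¹ and 1 − D₀(k_r−k_1)/(k_1 L₀) = 1 − 2.51×1.570/(0.380×14.6) = 0.2897, so
t_c = ln(5.132 × 0.2897) / 1.570 = 0.3965 / 1.570 = 0.2526 d.
D_c = (k_1/k_r) L₀ e^(−k_1 t_c) = (0.380/1.95) × 14.6 × e^(−0.380×0.2526) = 0.1949 × 14.6 × 0.9085 = 2.585 mg/L.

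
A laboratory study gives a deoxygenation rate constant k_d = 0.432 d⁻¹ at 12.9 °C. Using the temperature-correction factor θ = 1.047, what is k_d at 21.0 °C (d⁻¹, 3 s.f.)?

k_d ≈ 0.627 d⁻¹

k_d(T₂) = k_d(T₁) · θ^(T₂−T₁) = 0.432 × 1.047^(21.0−12.9)
= 0.432 × 1.047^8.10 = 0.432 × 1.451 = 0.6267 d⁻¹.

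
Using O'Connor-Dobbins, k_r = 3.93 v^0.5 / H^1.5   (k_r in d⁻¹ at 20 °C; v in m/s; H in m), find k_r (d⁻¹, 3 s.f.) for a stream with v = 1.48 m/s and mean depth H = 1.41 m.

k_r = 3.93 × 1.48^0.5 / 1.41^1.5 = 3.93 × 1.217 / 1.674 = 2.856 d⁻¹.

k_r ≈ 2.86 d⁻¹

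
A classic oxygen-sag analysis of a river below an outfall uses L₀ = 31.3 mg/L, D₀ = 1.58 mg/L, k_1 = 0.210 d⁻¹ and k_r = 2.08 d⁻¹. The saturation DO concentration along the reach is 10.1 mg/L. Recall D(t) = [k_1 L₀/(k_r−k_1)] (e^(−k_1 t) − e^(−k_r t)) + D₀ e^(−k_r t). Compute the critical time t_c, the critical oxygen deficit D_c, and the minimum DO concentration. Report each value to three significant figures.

t_c ≈ 0.907 d; D_c ≈ 2.61 mg/L; min DO ≈ 7.49 mg/L

With k_r/k_1 = 9.905 and 1 − D₀(k_r−k_1)/(k_1 L₀) = 0.5505,
t_c = ln(9.905 × 0.5505) / (2.08 − 0.210) = ln(5.453) / 1.870 = 1.696/1.870 = 0.9070 d.
D_c = (k_1/k_r) L₀ e^(−k_1 t_c) = (0.210/2.08) × 31.3 × e^(−0.210×0.9070) = 0.1010 × 31.3 × 0.8266 = 2.612 mg/L.
Minimum DO = C_s − D_c = 10.1 − 2.612 = 7.488 mg/L.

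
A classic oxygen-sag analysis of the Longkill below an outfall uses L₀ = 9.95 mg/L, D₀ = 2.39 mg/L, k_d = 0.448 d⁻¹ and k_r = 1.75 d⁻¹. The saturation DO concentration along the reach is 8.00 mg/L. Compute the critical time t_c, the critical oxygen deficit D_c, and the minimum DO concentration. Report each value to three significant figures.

t_c ≈ 0.127 d; D_c ≈ 2.41 mg/L; min DO ≈ 5.59 mg/L

With k_r/k_d = 3.906 and 1 − D₀(k_r−k_d)/(k_d L₀) = 0.3019,
t_c = ln(3.906 × 0.3019) / (1.75 − 0.448) = ln(1.179) / 1.302 = 0.1650/1.302 = 0.1267 d.
L(t_c) = L₀ e^(−k_d t_c) = 9.95 × 0.9448 = 9.401 mg/L, and at the critical point k_r D_c = k_d L, so D_c = (0.448/1.75) × 9.401 = 2.407 mg/L.
Minimum DO = C_s − D_c = 8.00 − 2.407 = 5.593 mg/L.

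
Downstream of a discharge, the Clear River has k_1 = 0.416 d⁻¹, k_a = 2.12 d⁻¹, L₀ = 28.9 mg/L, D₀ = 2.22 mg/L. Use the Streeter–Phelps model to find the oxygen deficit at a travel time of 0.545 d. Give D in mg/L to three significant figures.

k_1 L₀/(k_a−k_1) = 0.416×28.9/(2.12−0.416) = 12.02/1.704 = 7.055 mg/L.
e^(−k_1 t) = e^(−0.416×0.5450) = 0.7971; e^(−k_a t) = e^(−2.12×0.5450) = 0.3149.
D = 7.055 × (0.7971 − 0.3149) + 2.22 × 0.3149 = 3.402 + 0.6991 = 4.101 mg/L.

D ≈ 4.10 mg/L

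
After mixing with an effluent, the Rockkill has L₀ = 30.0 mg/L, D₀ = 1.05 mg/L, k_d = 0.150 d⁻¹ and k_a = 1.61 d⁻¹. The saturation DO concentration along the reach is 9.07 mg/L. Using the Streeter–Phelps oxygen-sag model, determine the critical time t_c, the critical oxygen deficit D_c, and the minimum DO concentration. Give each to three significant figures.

With k_a/k_d = 10.73 and 1 − D₀(k_a−k_d)/(k_d L₀) = 0.6593,
t_c = ln(10.73 × 0.6593) / (1.61 − 0.150) = ln(7.077) / 1.460 = 1.957/1.460 = 1.340 d.
L(t_c) = L₀ e^(−k_d t_c) = 30.0 × 0.8179 = 24.54 mg/L, and at the critical point k_a D_c = k_d L, so D_c = (0.150/1.61) × 24.54 = 2.286 mg/L.
Minimum DO = C_s − D_c = 9.07 − 2.286 = 6.784 mg/L.

t_c ≈ 1.34 d; D_c ≈ 2.29 mg/L; min DO ≈ 6.78 mg/L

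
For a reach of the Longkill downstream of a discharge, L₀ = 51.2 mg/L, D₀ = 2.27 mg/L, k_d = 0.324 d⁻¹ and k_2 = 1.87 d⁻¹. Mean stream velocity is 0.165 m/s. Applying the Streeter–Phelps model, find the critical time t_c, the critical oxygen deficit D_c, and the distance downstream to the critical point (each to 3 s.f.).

t_c ≈ 0.980 d; D_c ≈ 6.46 mg/L; x_c ≈ 14.0 km

With k_2/k_d = 5.772 and 1 − D₀(k_2−k_d)/(k_d L₀) = 0.7884,
t_c = ln(5.772 × 0.7884) / (1.87 − 0.324) = ln(4.551) / 1.546 = 1.515/1.546 = 0.9801 d.
L(t_c) = L₀ e^(−k_d t_c) = 51.2 × 0.7279 = 37.27 mg/L, and at the critical point k_2 D_c = k_d L, so D_c = (0.324/1.87) × 37.27 = 6.457 mg/L.
x_c = v t_c = 0.165 m/s × 0.9801 d × 86400 s/d = 13970 m ≈ 14.0 km.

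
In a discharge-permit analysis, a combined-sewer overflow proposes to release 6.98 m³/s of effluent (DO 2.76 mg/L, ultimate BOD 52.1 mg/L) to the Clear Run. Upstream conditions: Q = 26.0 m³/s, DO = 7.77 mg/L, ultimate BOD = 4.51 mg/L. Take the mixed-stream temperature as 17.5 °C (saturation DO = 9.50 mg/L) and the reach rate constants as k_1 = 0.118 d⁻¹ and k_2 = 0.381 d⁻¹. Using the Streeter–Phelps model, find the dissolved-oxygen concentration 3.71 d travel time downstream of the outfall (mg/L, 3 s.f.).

Mixed DO = (26.0×7.77 + 6.98×2.76)/(26.0+6.98) = 221.3/32.98 = 6.710 mg/L.
Mixed L₀ = (26.0×4.51 + 6.98×52.1)/(32.98) = 480.9/32.98 = 14.58 mg/L.
Initial deficit D₀ = C_s − DO₀ = 9.50 − 6.710 = 2.790 mg/L.
D(3.71) = [0.118×14.58/(0.381−0.118)](e^(−0.118×3.71) − e^(−0.381×3.71)) + 2.790 e^(−0.381×3.71)
= 6.543 × (0.6455 − 0.2433) + 2.790 × 0.2433 = 3.310 mg/L.
DO = 9.50 − 3.310 = 6.190 mg/L.

DO ≈ 6.19 mg/L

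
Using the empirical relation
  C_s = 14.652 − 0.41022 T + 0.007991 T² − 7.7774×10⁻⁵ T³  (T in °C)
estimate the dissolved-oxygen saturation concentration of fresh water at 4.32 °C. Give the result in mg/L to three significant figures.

C_s ≈ 13.0 mg/L

C_s = 14.652 − 0.41022×4.32 + 0.007991×4.32² − 7.7774×10⁻⁵×4.32³ = 13.02 mg/L.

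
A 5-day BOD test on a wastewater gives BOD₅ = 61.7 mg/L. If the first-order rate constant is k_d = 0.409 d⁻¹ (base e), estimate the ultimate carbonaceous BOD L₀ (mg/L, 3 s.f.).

L₀ ≈ 70.9 mg/L

BOD₅ = L₀(1 − e^(−5k_d)) ⇒ L₀ = BOD₅ / (1 − e^(−5×0.409))
= 61.7 / (1 − 0.1294) = 61.7 / 0.8706 = 70.87 mg/L.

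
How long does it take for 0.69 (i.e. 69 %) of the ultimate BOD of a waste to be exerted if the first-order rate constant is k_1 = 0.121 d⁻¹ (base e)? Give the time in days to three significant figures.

y/L₀ = 1 − e^(−k_1 t) = 0.69 ⇒ e^(−k_1 t) = 0.310
t = −ln(0.310) / 0.121 = 1.171 / 0.121 = 9.679 d.

t ≈ 9.68 d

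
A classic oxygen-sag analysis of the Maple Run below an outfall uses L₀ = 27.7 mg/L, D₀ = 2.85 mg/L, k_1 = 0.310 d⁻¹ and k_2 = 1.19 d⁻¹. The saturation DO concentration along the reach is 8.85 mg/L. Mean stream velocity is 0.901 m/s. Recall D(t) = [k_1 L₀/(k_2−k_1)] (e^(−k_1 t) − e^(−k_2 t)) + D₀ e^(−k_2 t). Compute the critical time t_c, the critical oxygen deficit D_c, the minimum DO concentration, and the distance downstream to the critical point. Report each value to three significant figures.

t_c ≈ 1.14 d; D_c ≈ 5.07 mg/L; min DO ≈ 3.78 mg/L; x_c ≈ 88.4 km

At the critical point dD/dt = 0, so k_1 L₀ e^(−k_1 t) = k_2 D. Substituting D(t) from the Streeter–Phelps equation and solving for t gives
t_c = ln[(k_2/k_1)(1 − D₀(k_2−k_1)/(k_1 L₀))] / (k_2−k_1).
Here k_2−k_1 = 0.8800 d⁻¹ and 1 − D₀(k_2−k_1)/(k_1 L₀) = 1 − 2.85×0.8800/(0.310×27.7) = 0.7079, so
t_c = ln(3.839 × 0.7079) / 0.8800 = 0.9997 / 0.8800 = 1.136 d.
D_c = (k_1/k_2) L₀ e^(−k_1 t_c) = (0.310/1.19) × 27.7 × e^(−0.310×1.136) = 0.2605 × 27.7 × 0.7032 = 5.074 mg/L.
Minimum DO = C_s − D_c = 8.85 − 5.074 = 3.776 mg/L.
x_c = v t_c = 0.901 m/s × 1.136 d × 86400 s/d = 88440 m ≈ 88.4 km.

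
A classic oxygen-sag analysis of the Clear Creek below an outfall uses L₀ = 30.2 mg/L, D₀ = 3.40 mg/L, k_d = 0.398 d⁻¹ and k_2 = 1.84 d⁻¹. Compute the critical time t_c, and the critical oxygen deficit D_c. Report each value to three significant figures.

t_c ≈ 0.698 d; D_c ≈ 4.95 mg/L

At the critical point dD/dt = 0, so k_d L₀ e^(−k_d t) = k_2 D. Substituting D(t) from the Streeter–Phelps equation and solving for t gives
t_c = ln[(k_2/k_d)(1 − D₀(k_2−k_d)/(k_d L₀))] / (k_2−k_d).
Here k_2−k_d = 1.442 d⁻¹ and 1 − D₀(k_2−k_d)/(k_d L₀) = 1 − 3.40×1.442/(0.398×30.2) = 0.5921, so
t_c = ln(4.623 × 0.5921) / 1.442 = 1.007 / 1.442 = 0.6983 d.
D_c = (k_d/k_2) L₀ e^(−k_d t_c) = (0.398/1.84) × 30.2 × e^(−0.398×0.6983) = 0.2163 × 30.2 × 0.7573 = 4.947 mg/L.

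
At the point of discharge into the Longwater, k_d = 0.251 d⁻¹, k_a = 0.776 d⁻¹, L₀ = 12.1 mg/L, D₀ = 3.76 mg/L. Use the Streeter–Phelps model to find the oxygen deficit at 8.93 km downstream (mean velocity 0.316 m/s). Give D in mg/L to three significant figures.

Travel time t = x/v = 8.93 km / (0.316 m/s) = 8930 m / 0.316 m/s = 28260 s = 0.3271 d.
k_d L₀/(k_a−k_d) = 0.251×12.1/(0.776−0.251) = 3.037/0.5250 = 5.785 mg/L.
e^(−k_d t) = e^(−0.251×0.3271) = 0.9212; e^(−k_a t) = e^(−0.776×0.3271) = 0.7758.
D = 5.785 × (0.9212 − 0.7758) + 3.76 × 0.7758 = 0.8408 + 2.917 = 3.758 mg/L.

D ≈ 3.76 mg/L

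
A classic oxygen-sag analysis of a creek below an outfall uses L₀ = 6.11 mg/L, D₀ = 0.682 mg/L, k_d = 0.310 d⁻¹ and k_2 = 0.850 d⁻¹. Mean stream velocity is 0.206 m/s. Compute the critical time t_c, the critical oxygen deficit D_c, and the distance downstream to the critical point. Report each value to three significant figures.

t_c = [1/(k_2−k_d)] ln[(k_2/k_d)(1 − D₀(k_2−k_d)/(k_d L₀))]
= [1/(0.850−0.310)] ln[(0.850/0.310)(1 − 0.682×0.5400/(0.310×6.11))]
= (1/0.5400) ln[2.742 × 0.8056] = 1.852 × ln(2.209) = 1.852 × 0.7925 = 1.468 d.
D_c = (k_d/k_2) L₀ e^(−k_d t_c) = (0.310/0.850) × 6.11 × e^(−0.310×1.468) = 0.3647 × 6.11 × 0.6345 = 1.414 mg/L.
x_c = v t_c = 0.206 m/s × 1.468 d × 86400 s/d = 26120 m ≈ 26.1 km.

t_c ≈ 1.47 d; D_c ≈ 1.41 mg/L; x_c ≈ 26.1 km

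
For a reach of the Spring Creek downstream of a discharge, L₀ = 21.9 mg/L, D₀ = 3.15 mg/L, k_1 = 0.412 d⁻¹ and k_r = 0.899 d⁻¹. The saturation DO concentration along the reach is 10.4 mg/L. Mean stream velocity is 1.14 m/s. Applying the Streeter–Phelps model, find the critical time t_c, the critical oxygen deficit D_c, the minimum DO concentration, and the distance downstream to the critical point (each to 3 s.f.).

t_c ≈ 1.22 d; D_c ≈ 6.07 mg/L; min DO ≈ 4.33 mg/L; x_c ≈ 120 km

With k_r/k_1 = 2.182 and 1 − D₀(k_r−k_1)/(k_1 L₀) = 0.8300,
t_c = ln(2.182 × 0.8300) / (0.899 − 0.412) = ln(1.811) / 0.4870 = 0.5939/0.4870 = 1.220 d.
D_c = (k_1/k_r) L₀ e^(−k_1 t_c) = (0.412/0.899) × 21.9 × e^(−0.412×1.220) = 0.4583 × 21.9 × 0.6051 = 6.073 mg/L.
Minimum DO = C_s − D_c = 10.4 − 6.073 = 4.327 mg/L.
x_c = v t_c = 1.14 m/s × 1.220 d × 86400 s/d = 120100 m ≈ 120 km.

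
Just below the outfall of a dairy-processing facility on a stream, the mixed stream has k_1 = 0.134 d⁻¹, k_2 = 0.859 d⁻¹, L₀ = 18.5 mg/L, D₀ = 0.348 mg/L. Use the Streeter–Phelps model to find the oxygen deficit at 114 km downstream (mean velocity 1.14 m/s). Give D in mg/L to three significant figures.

Travel time t = x/v = 114 km / (1.14 m/s) = 114000 m / 1.14 m/s = 100000 s = 1.157 d.
k_1 L₀/(k_2−k_1) = 0.134×18.5/(0.859−0.134) = 2.479/0.7250 = 3.419 mg/L.
e^(−k_1 t) = e^(−0.134×1.157) = 0.8563; e^(−k_2 t) = e^(−0.859×1.157) = 0.3700.
D = 3.419 × (0.8563 − 0.3700) + 0.348 × 0.3700 = 1.663 + 0.1288 = 1.792 mg/L.

D ≈ 1.79 mg/L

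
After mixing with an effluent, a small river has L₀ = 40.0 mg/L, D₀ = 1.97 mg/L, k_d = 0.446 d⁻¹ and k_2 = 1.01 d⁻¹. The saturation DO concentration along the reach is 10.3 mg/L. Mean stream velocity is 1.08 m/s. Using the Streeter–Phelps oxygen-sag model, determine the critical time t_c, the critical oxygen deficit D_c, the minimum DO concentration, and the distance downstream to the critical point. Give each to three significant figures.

t_c ≈ 1.34 d; D_c ≈ 9.74 mg/L; min DO ≈ 0.563 mg/L; x_c ≈ 125 km

t_c = [1/(k_2−k_d)] ln[(k_2/k_d)(1 − D₀(k_2−k_d)/(k_d L₀))]
= [1/(1.01−0.446)] ln[(1.01/0.446)(1 − 1.97×0.5640/(0.446×40.0))]
= (1/0.5640) ln[2.265 × 0.9377] = 1.773 × ln(2.124) = 1.773 × 0.7531 = 1.335 d.
D_c = (k_d/k_2) L₀ e^(−k_d t_c) = (0.446/1.01) × 40.0 × e^(−0.446×1.335) = 0.4416 × 40.0 × 0.5513 = 9.737 mg/L.
Minimum DO = C_s − D_c = 10.3 − 9.737 = 0.5626 mg/L.
x_c = v t_c = 1.08 m/s × 1.335 d × 86400 s/d = 124600 m ≈ 125 km.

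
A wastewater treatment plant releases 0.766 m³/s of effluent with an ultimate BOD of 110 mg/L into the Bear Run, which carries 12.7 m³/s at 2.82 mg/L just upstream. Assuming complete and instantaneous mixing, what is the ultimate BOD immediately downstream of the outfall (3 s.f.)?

Flow-weighted mixing: C = (Q_r C_r + Q_w C_w)/(Q_r + Q_w)
= (12.7×2.82 + 0.766×110)/(12.7 + 0.766) = 120.1/13.47 = 8.917 mg/L.

8.92 mg/L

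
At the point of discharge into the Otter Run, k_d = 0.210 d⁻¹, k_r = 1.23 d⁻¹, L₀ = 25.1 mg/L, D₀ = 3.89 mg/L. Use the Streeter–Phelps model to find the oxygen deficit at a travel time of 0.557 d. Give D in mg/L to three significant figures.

k_d L₀/(k_r−k_d) = 0.210×25.1/(1.23−0.210) = 5.271/1.020 = 5.168 mg/L.
e^(−k_d t) = e^(−0.210×0.5570) = 0.8896; e^(−k_r t) = e^(−1.23×0.5570) = 0.5040.
D = 5.168 × (0.8896 − 0.5040) + 3.89 × 0.5040 = 1.993 + 1.961 = 3.953 mg/L.

D ≈ 3.95 mg/L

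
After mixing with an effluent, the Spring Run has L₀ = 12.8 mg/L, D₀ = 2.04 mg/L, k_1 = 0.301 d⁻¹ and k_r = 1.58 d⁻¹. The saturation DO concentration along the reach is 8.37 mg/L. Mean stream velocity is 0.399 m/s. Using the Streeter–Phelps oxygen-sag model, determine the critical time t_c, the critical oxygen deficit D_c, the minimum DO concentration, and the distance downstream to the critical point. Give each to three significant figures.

t_c = [1/(k_r−k_1)] ln[(k_r/k_1)(1 − D₀(k_r−k_1)/(k_1 L₀))]
= [1/(1.58−0.301)] ln[(1.58/0.301)(1 − 2.04×1.279/(0.301×12.8))]
= (1/1.279) ln[5.249 × 0.3228] = 0.7819 × ln(1.694) = 0.7819 × 0.5273 = 0.4123 d.
L(t_c) = L₀ e^(−k_1 t_c) = 12.8 × 0.8833 = 11.31 mg/L, and at the critical point k_r D_c = k_1 L, so D_c = (0.301/1.58) × 11.31 = 2.154 mg/L.
Minimum DO = C_s − D_c = 8.37 − 2.154 = 6.216 mg/L.
x_c = v t_c = 0.399 m/s × 0.4123 d × 86400 s/d = 14210 m ≈ 14.2 km.

t_c ≈ 0.412 d; D_c ≈ 2.15 mg/L; min DO ≈ 6.22 mg/L; x_c ≈ 14.2 km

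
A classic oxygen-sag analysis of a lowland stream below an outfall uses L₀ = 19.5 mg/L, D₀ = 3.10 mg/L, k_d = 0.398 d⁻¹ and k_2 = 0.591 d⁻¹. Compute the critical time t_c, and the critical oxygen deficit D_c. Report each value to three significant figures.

t_c ≈ 1.63 d; D_c ≈ 6.86 mg/L

At the critical point dD/dt = 0, so k_d L₀ e^(−k_d t) = k_2 D. Substituting D(t) from the Streeter–Phelps equation and solving for t gives
t_c = ln[(k_2/k_d)(1 − D₀(k_2−k_d)/(k_d L₀))] / (k_2−k_d).
Here k_2−k_d = 0.1930 d⁻¹ and 1 − D₀(k_2−k_d)/(k_d L₀) = 1 − 3.10×0.1930/(0.398×19.5) = 0.9229, so
t_c = ln(1.485 × 0.9229) / 0.1930 = 0.3151 / 0.1930 = 1.633 d.
D_c = (k_d/k_2) L₀ e^(−k_d t_c) = (0.398/0.591) × 19.5 × e^(−0.398×1.633) = 0.6734 × 19.5 × 0.5221 = 6.856 mg/L.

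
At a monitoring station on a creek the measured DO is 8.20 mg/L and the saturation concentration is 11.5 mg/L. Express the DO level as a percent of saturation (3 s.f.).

71.3 % saturation

% saturation = C/C_s × 100 = 8.20/11.5 × 100 = 71.3 %.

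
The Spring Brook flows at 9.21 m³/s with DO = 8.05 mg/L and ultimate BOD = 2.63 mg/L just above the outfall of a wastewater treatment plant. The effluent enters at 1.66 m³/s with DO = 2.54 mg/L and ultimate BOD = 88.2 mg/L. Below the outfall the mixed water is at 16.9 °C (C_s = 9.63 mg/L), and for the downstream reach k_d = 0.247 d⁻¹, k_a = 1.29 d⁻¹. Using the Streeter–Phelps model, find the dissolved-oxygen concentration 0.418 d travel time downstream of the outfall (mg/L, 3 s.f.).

DO ≈ 7.03 mg/L

Mixed DO = (9.21×8.05 + 1.66×2.54)/(9.21+1.66) = 78.36/10.87 = 7.209 mg/L.
Mixed L₀ = (9.21×2.63 + 1.66×88.2)/(10.87) = 170.6/10.87 = 15.70 mg/L.
Initial deficit D₀ = C_s − DO₀ = 9.63 − 7.209 = 2.421 mg/L.
D(0.418) = [0.247×15.70/(1.29−0.247)](e^(−0.247×0.418) − e^(−1.29×0.418)) + 2.421 e^(−1.29×0.418)
= 3.717 × (0.9019 − 0.5832) + 2.421 × 0.5832 = 2.597 mg/L.
DO = 9.63 − 2.597 = 7.033 mg/L.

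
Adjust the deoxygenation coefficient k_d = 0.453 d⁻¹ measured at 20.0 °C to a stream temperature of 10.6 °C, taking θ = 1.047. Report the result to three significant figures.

k_d ≈ 0.294 d⁻¹

k_d(T₂) = k_d(T₁) · θ^(T₂−T₁) = 0.453 × 1.047^(10.6−20.0)
= 0.453 × 1.047^-9.40 = 0.453 × 0.6494 = 0.2942 d⁻¹.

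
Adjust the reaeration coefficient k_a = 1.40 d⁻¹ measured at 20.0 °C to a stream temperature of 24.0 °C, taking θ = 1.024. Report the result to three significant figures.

k_a(T₂) = k_a(T₁) · θ^(T₂−T₁) = 1.40 × 1.024^(24.0−20.0)
= 1.40 × 1.024^4.00 = 1.40 × 1.100 = 1.539 d⁻¹.

k_a ≈ 1.54 d⁻¹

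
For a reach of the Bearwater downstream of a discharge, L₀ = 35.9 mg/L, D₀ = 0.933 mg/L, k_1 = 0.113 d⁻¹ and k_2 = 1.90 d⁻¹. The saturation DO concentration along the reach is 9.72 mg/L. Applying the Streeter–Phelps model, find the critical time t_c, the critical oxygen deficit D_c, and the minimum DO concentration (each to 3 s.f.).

t_c ≈ 1.28 d; D_c ≈ 1.85 mg/L; min DO ≈ 7.87 mg/L

With k_2/k_1 = 16.81 and 1 − D₀(k_2−k_1)/(k_1 L₀) = 0.5890,
t_c = ln(16.81 × 0.5890) / (1.90 − 0.113) = ln(9.904) / 1.787 = 2.293/1.787 = 1.283 d.
L(t_c) = L₀ e^(−k_1 t_c) = 35.9 × 0.8650 = 31.05 mg/L, and at the critical point k_2 D_c = k_1 L, so D_c = (0.113/1.90) × 31.05 = 1.847 mg/L.
Minimum DO = C_s − D_c = 9.72 − 1.847 = 7.873 mg/L.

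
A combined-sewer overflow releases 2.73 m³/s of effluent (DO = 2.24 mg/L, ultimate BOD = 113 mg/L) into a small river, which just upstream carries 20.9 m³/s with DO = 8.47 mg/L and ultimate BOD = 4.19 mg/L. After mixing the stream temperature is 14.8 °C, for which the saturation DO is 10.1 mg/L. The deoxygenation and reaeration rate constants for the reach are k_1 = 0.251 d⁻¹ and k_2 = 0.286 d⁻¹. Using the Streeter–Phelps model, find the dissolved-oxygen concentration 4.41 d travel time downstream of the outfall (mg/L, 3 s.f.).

Mixed DO = (20.9×8.47 + 2.73×2.24)/(20.9+2.73) = 183.1/23.63 = 7.750 mg/L.
Mixed L₀ = (20.9×4.19 + 2.73×113)/(23.63) = 396.1/23.63 = 16.76 mg/L.
Initial deficit D₀ = C_s − DO₀ = 10.1 − 7.750 = 2.350 mg/L.
D(4.41) = [0.251×16.76/(0.286−0.251)](e^(−0.251×4.41) − e^(−0.286×4.41)) + 2.350 e^(−0.286×4.41)
= 120.2 × (0.3306 − 0.2833) + 2.350 × 0.2833 = 6.349 mg/L.
DO = 10.1 − 6.349 = 3.751 mg/L.

DO ≈ 3.75 mg/L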